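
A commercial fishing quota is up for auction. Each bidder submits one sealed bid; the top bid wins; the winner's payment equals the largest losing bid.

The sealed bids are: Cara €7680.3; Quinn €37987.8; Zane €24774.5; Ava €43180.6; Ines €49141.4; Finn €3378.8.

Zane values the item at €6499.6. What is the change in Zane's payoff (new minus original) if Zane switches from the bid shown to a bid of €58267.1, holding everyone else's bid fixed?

The highest bid among the other bidders is €49141.4; Zane's bid doesn't change that.
Original bid €24774.5: Zane is not highest (top rival bid is €49141.4); payoff €0.
Alternative bid €58267.1: Zane is highest, pays the top rival bid €49141.4; payoff €6499.6 − €49141.4 = −€42641.8.
Change in payoff = −€42641.8 − (€0) = −€42641.8.

−€42641.8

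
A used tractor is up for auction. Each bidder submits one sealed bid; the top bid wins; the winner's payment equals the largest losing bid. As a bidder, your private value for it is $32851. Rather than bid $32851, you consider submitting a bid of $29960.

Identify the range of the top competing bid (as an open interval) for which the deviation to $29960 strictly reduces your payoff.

If the competing bid is below $29960, both bids win at the same price — no difference.
If it is above $32851, both bids lose — no difference.
If it lies strictly between $29960 and $32851, bidding your value wins at a price below your value (positive payoff) while bidding $29960 loses (payoff 0).
So the deviation strictly hurts on the open interval ($29960, $32851).

($29960, $32851)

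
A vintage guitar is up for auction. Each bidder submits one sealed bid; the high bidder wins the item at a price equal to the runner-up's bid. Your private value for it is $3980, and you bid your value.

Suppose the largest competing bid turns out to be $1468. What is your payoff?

$2512

Your bid $3980 exceeds the highest competing bid $1468, so you win.
In a second-price auction the winner pays the second-highest bid, $1468.
Payoff = value − price = $3980 − $1468 = $2512.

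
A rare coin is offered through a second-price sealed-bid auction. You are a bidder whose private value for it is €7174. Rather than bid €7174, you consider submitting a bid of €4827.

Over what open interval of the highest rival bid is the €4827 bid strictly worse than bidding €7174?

(€4827, €7174)

If the competing bid is below €4827, both bids win at the same price — no difference.
If it is above €7174, both bids lose — no difference.
If it lies strictly between €4827 and €7174, bidding your value wins at a price below your value (positive payoff) while bidding €4827 loses (payoff 0).
So the deviation strictly hurts on the open interval (€4827, €7174).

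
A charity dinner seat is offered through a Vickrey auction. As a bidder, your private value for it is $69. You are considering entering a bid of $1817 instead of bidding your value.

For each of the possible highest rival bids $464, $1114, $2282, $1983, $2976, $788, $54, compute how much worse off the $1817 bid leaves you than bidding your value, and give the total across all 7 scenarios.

$2159

The deviation costs you only when the competing bid falls strictly between $69 and $1817; elsewhere both bids give the same outcome.
$464: truthful payoff $0, deviation payoff −$395 → loss $395.
$1114: truthful payoff $0, deviation payoff −$1045 → loss $1045.
$2282: outcomes coincide → loss $0.
$1983: outcomes coincide → loss $0.
$2976: outcomes coincide → loss $0.
$788: truthful payoff $0, deviation payoff −$719 → loss $719.
$54: outcomes coincide → loss $0.
Total loss = $395 + $1045 + $719 = $2159.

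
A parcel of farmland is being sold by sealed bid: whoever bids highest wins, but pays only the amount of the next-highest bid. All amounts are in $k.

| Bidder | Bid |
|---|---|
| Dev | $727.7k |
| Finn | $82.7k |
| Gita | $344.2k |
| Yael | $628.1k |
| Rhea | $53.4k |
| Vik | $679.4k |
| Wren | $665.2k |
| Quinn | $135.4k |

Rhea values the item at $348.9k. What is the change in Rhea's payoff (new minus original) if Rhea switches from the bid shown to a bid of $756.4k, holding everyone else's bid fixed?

The highest bid among the other bidders is $727.7k; Rhea's bid doesn't change that.
Original bid $53.4k: Rhea is not highest (top rival bid is $727.7k); payoff $0k.
Alternative bid $756.4k: Rhea is highest, pays the top rival bid $727.7k; payoff $348.9k − $727.7k = −$378.8k.
Change in payoff = −$378.8k − ($0k) = −$378.8k.

−$378.8k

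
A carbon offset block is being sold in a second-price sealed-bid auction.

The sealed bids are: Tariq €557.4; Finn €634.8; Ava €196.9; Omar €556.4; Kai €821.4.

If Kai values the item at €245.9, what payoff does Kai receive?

−€388.9

Highest bid: Kai at €821.4, so Kai wins.
Second-highest bid: Finn at €634.8 — that is the price the winner pays.
Kai's payoff = value − price = €245.9 − €634.8 = −€388.9.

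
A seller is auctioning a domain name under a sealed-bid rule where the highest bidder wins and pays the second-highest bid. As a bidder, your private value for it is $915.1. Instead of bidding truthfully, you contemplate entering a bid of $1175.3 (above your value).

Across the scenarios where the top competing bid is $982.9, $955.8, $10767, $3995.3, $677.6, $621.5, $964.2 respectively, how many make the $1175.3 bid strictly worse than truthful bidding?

3

The deviation hurts exactly when the highest competing bid lies strictly between $915.1 and $1175.3 — overbidding then wins at a price above your value.
$982.9: inside the interval → strictly worse (loss $67.8).
$955.8: inside the interval → strictly worse (loss $40.7).
$10767: above both → same outcome either way.
$3995.3: above both → same outcome either way.
$677.6: below both → same outcome either way.
$621.5: below both → same outcome either way.
$964.2: inside the interval → strictly worse (loss $49.1).
Count: 3.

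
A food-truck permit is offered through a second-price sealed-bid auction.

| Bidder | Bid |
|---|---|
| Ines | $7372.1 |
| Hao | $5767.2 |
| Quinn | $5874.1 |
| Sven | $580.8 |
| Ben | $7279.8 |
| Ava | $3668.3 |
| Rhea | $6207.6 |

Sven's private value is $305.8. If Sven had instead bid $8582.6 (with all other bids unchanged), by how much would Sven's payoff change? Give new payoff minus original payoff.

The highest bid among the other bidders is $7372.1; Sven's bid doesn't change that.
Original bid $580.8: Sven is not highest (top rival bid is $7372.1); payoff $0.
Alternative bid $8582.6: Sven is highest, pays the top rival bid $7372.1; payoff $305.8 − $7372.1 = −$7066.3.
Change in payoff = −$7066.3 − ($0) = −$7066.3.

−$7066.3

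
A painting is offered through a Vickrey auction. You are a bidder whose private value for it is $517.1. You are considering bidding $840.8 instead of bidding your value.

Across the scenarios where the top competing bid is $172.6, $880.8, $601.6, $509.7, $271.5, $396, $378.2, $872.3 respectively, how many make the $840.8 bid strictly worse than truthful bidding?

1

The deviation hurts exactly when the highest competing bid lies strictly between $517.1 and $840.8 — overbidding then wins at a price above your value.
$172.6: below both → same outcome either way.
$880.8: above both → same outcome either way.
$601.6: inside the interval → strictly worse (loss $84.5).
$509.7: below both → same outcome either way.
$271.5: below both → same outcome either way.
$396: below both → same outcome either way.
$378.2: below both → same outcome either way.
$872.3: above both → same outcome either way.
Count: 1.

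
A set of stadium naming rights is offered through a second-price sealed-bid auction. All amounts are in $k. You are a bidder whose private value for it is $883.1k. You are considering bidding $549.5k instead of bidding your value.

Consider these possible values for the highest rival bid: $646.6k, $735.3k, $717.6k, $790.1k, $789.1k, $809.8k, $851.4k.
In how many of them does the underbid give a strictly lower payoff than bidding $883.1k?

The deviation hurts exactly when the highest competing bid lies strictly between $549.5k and $883.1k — underbidding then forfeits a profitable win.
$646.6k: inside the interval → strictly worse (loss $236.5k).
$735.3k: inside the interval → strictly worse (loss $147.8k).
$717.6k: inside the interval → strictly worse (loss $165.5k).
$790.1k: inside the interval → strictly worse (loss $93k).
$789.1k: inside the interval → strictly worse (loss $94k).
$809.8k: inside the interval → strictly worse (loss $73.3k).
$851.4k: inside the interval → strictly worse (loss $31.7k).
Count: 7.

7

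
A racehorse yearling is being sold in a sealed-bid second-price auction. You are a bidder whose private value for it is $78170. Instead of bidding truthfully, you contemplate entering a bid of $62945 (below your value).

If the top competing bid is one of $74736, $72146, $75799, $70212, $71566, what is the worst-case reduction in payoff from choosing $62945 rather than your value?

$7958

$74736: truthful gives $3434, deviation gives $0 → loss $3434.
$72146: truthful gives $6024, deviation gives $0 → loss $6024.
$75799: truthful gives $2371, deviation gives $0 → loss $2371.
$70212: truthful gives $7958, deviation gives $0 → loss $7958.
$71566: truthful gives $6604, deviation gives $0 → loss $6604.
Maximum loss: $7958.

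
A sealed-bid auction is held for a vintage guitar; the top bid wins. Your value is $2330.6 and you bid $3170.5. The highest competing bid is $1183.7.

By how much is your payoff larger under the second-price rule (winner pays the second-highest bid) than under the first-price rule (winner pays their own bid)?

$1986.8

You have the highest bid, so you win under either rule.
Second-price: pay $1183.7 → payoff $1146.9.
First-price: pay your own bid $3170.5 → payoff −$839.9.
Difference = $1146.9 − (−$839.9) = $1986.8.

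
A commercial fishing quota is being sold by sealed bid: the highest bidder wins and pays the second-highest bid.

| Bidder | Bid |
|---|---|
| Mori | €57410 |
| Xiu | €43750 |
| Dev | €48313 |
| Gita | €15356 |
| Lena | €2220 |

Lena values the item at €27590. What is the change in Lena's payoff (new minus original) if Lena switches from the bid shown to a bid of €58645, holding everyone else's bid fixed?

−€29820

The highest bid among the other bidders is €57410; Lena's bid doesn't change that.
Original bid €2220: Lena is not highest (top rival bid is €57410); payoff €0.
Alternative bid €58645: Lena is highest, pays the top rival bid €57410; payoff €27590 − €57410 = −€29820.
Change in payoff = −€29820 − (€0) = −€29820.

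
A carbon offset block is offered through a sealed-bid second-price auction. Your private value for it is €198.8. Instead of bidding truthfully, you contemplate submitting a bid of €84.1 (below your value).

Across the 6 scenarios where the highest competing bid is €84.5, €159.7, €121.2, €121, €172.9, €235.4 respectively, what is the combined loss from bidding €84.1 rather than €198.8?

The deviation costs you only when the competing bid falls strictly between €84.1 and €198.8; elsewhere both bids give the same outcome.
€84.5: truthful payoff €114.3, deviation payoff €0 → loss €114.3.
€159.7: truthful payoff €39.1, deviation payoff €0 → loss €39.1.
€121.2: truthful payoff €77.6, deviation payoff €0 → loss €77.6.
€121: truthful payoff €77.8, deviation payoff €0 → loss €77.8.
€172.9: truthful payoff €25.9, deviation payoff €0 → loss €25.9.
€235.4: outcomes coincide → loss €0.
Total loss = €114.3 + €39.1 + €77.6 + €77.8 + €25.9 = €334.7.

€334.7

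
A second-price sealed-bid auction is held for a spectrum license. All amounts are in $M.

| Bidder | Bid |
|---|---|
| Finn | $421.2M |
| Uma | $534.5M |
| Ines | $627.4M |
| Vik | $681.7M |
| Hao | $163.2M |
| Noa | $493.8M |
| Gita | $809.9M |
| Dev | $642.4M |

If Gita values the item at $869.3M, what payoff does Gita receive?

$187.6M

Highest bid: Gita at $809.9M, so Gita wins.
Second-highest bid: Vik at $681.7M — that is the price the winner pays.
Gita's payoff = value − price = $869.3M − $681.7M = $187.6M.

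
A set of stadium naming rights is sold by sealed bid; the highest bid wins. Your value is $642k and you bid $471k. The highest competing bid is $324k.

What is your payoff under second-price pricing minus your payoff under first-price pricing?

You have the highest bid, so you win under either rule.
Second-price: pay $324k → payoff $318k.
First-price: pay your own bid $471k → payoff $171k.
Difference = $318k − ($171k) = $147k.

$147k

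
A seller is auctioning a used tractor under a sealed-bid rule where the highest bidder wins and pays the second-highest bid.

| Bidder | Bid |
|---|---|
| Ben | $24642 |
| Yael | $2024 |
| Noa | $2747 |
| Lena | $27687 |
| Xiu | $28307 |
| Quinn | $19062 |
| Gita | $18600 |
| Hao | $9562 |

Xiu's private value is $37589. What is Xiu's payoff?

$9902

Highest bid: Xiu at $28307, so Xiu wins.
Second-highest bid: Lena at $27687 — that is the price the winner pays.
Xiu's payoff = value − price = $37589 − $27687 = $9902.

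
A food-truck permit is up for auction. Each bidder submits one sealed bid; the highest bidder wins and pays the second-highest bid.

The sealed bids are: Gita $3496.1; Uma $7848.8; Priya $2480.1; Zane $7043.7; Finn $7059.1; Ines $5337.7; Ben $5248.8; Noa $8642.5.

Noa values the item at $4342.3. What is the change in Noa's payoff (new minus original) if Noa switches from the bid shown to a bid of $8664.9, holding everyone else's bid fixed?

$0

The highest bid among the other bidders is $7848.8; Noa's bid doesn't change that.
Original bid $8642.5: Noa is highest, pays the top rival bid $7848.8; payoff $4342.3 − $7848.8 = −$3506.5.
Alternative bid $8664.9: Noa is highest, pays the top rival bid $7848.8; payoff $4342.3 − $7848.8 = −$3506.5.
Change in payoff = −$3506.5 − (−$3506.5) = $0.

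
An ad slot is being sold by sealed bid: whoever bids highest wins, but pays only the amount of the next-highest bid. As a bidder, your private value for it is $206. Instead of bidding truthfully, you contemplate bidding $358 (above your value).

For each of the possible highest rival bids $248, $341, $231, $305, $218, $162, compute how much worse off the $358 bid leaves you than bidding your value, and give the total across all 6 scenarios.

$313

The deviation costs you only when the competing bid falls strictly between $206 and $358; elsewhere both bids give the same outcome.
$248: truthful payoff $0, deviation payoff −$42 → loss $42.
$341: truthful payoff $0, deviation payoff −$135 → loss $135.
$231: truthful payoff $0, deviation payoff −$25 → loss $25.
$305: truthful payoff $0, deviation payoff −$99 → loss $99.
$218: truthful payoff $0, deviation payoff −$12 → loss $12.
$162: outcomes coincide → loss $0.
Total loss = $42 + $135 + $25 + $99 + $12 = $313.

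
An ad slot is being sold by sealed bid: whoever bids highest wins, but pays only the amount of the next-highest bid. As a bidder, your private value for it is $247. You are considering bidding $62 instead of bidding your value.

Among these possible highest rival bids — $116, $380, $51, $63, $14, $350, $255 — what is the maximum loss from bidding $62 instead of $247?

$116: truthful gives $131, deviation gives $0 → loss $131.
$380: same outcome either way → loss $0.
$51: same outcome either way → loss $0.
$63: truthful gives $184, deviation gives $0 → loss $184.
$14: same outcome either way → loss $0.
$350: same outcome either way → loss $0.
$255: same outcome either way → loss $0.
Maximum loss: $184.

$184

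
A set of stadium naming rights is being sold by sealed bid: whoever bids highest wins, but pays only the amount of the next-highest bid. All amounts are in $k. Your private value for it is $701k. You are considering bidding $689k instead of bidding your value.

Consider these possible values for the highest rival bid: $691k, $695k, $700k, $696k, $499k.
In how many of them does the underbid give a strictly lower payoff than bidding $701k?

4

The deviation hurts exactly when the highest competing bid lies strictly between $689k and $701k — underbidding then forfeits a profitable win.
$691k: inside the interval → strictly worse (loss $10k).
$695k: inside the interval → strictly worse (loss $6k).
$700k: inside the interval → strictly worse (loss $1k).
$696k: inside the interval → strictly worse (loss $5k).
$499k: below both → same outcome either way.
Count: 4.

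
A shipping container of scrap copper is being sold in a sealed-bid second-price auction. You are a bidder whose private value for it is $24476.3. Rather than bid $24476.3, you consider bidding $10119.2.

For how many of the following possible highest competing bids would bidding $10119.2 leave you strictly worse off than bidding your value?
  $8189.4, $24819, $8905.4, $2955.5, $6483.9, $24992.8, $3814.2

The deviation hurts exactly when the highest competing bid lies strictly between $10119.2 and $24476.3 — underbidding then forfeits a profitable win.
$8189.4: below both → same outcome either way.
$24819: above both → same outcome either way.
$8905.4: below both → same outcome either way.
$2955.5: below both → same outcome either way.
$6483.9: below both → same outcome either way.
$24992.8: above both → same outcome either way.
$3814.2: below both → same outcome either way.
Count: 0.

0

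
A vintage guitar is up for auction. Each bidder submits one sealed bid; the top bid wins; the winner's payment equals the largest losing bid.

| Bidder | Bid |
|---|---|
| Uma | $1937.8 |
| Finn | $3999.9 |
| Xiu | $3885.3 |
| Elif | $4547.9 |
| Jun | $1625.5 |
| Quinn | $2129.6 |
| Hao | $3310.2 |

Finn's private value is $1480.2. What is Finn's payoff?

Highest bid: Elif at $4547.9, so Elif wins.
Second-highest bid: Finn at $3999.9 — that is the price the winner pays.
Finn did not win, so Finn pays nothing and receives nothing: payoff $0.

$0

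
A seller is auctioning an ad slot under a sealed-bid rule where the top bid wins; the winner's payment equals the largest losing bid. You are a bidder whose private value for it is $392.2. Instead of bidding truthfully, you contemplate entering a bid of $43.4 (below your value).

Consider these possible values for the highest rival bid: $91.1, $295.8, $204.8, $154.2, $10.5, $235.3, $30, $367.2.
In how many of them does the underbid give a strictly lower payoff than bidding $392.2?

6

The deviation hurts exactly when the highest competing bid lies strictly between $43.4 and $392.2 — underbidding then forfeits a profitable win.
$91.1: inside the interval → strictly worse (loss $301.1).
$295.8: inside the interval → strictly worse (loss $96.4).
$204.8: inside the interval → strictly worse (loss $187.4).
$154.2: inside the interval → strictly worse (loss $238).
$10.5: below both → same outcome either way.
$235.3: inside the interval → strictly worse (loss $156.9).
$30: below both → same outcome either way.
$367.2: inside the interval → strictly worse (loss $25).
Count: 6.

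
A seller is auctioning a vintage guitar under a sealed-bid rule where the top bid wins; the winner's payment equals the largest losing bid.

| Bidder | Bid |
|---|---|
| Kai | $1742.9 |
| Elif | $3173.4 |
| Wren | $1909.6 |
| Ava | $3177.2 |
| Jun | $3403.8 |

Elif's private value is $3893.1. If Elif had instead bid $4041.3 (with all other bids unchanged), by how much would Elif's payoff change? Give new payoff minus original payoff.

The highest bid among the other bidders is $3403.8; Elif's bid doesn't change that.
Original bid $3173.4: Elif is not highest (top rival bid is $3403.8); payoff $0.
Alternative bid $4041.3: Elif is highest, pays the top rival bid $3403.8; payoff $3893.1 − $3403.8 = $489.3.
Change in payoff = $489.3 − ($0) = $489.3.

$489.3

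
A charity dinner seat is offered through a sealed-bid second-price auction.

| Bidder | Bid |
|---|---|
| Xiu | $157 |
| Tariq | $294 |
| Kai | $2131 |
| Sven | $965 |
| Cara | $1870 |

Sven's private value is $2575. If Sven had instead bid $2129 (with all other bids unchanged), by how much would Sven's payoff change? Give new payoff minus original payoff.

The highest bid among the other bidders is $2131; Sven's bid doesn't change that.
Original bid $965: Sven is not highest (top rival bid is $2131); payoff $0.
Alternative bid $2129: Sven is not highest (top rival bid is $2131); payoff $0.
Change in payoff = $0 − ($0) = $0.

$0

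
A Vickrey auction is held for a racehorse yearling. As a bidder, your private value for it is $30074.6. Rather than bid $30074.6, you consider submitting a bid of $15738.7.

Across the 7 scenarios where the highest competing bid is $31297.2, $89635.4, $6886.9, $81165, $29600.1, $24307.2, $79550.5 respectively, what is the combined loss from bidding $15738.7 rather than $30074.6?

$6241.9

The deviation costs you only when the competing bid falls strictly between $15738.7 and $30074.6; elsewhere both bids give the same outcome.
$31297.2: outcomes coincide → loss $0.
$89635.4: outcomes coincide → loss $0.
$6886.9: outcomes coincide → loss $0.
$81165: outcomes coincide → loss $0.
$29600.1: truthful payoff $474.5, deviation payoff $0 → loss $474.5.
$24307.2: truthful payoff $5767.4, deviation payoff $0 → loss $5767.4.
$79550.5: outcomes coincide → loss $0.
Total loss = $474.5 + $5767.4 = $6241.9.
Truthful bidding weakly dominates here: raising your bid can only win items priced above your value, and lowering it can only forfeit items priced below.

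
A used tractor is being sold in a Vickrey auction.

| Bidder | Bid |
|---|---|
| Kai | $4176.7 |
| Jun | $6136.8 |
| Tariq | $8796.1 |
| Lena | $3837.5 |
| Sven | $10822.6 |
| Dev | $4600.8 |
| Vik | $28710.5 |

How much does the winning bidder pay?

Highest bid: Vik at $28710.5, so Vik wins.
Second-highest bid: Sven at $10822.6 — that is the price the winner pays.

$10822.6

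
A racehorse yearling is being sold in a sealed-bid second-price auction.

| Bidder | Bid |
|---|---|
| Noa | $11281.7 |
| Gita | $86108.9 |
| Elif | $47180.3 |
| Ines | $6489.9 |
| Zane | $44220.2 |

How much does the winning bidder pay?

$47180.3

Highest bid: Gita at $86108.9, so Gita wins.
Second-highest bid: Elif at $47180.3 — that is the price the winner pays.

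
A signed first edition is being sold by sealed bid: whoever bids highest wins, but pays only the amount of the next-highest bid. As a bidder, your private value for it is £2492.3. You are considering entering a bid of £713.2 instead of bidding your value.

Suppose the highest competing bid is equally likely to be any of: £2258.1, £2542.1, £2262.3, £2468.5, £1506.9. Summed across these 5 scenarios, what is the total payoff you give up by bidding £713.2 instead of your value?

£1473.4

The deviation costs you only when the competing bid falls strictly between £713.2 and £2492.3; elsewhere both bids give the same outcome.
£2258.1: truthful payoff £234.2, deviation payoff £0 → loss £234.2.
£2542.1: outcomes coincide → loss £0.
£2262.3: truthful payoff £230, deviation payoff £0 → loss £230.
£2468.5: truthful payoff £23.8, deviation payoff £0 → loss £23.8.
£1506.9: truthful payoff £985.4, deviation payoff £0 → loss £985.4.
Total loss = £234.2 + £230 + £23.8 + £985.4 = £1473.4.
Because the price is fixed by the runner-up's bid, deviating from your value can only change a good outcome into a bad one — never the reverse.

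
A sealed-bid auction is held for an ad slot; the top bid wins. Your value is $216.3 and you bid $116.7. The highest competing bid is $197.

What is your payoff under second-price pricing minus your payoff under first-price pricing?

Your bid $116.7 is below $197, so you lose under either rule.
Payoff is $0 in both cases; difference = $0.

$0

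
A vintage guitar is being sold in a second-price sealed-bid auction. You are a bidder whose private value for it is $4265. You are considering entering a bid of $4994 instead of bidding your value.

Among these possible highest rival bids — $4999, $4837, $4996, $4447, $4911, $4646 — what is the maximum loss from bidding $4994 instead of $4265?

$4999: same outcome either way → loss $0.
$4837: truthful gives $0, deviation gives −$572 → loss $572.
$4996: same outcome either way → loss $0.
$4447: truthful gives $0, deviation gives −$182 → loss $182.
$4911: truthful gives $0, deviation gives −$646 → loss $646.
$4646: truthful gives $0, deviation gives −$381 → loss $381.
Maximum loss: $646.

$646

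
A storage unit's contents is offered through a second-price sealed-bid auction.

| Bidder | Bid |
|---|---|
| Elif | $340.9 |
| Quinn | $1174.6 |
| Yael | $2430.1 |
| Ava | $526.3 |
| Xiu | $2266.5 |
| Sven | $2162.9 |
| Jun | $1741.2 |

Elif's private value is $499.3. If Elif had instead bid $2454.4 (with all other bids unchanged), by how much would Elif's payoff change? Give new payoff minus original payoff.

The highest bid among the other bidders is $2430.1; Elif's bid doesn't change that.
Original bid $340.9: Elif is not highest (top rival bid is $2430.1); payoff $0.
Alternative bid $2454.4: Elif is highest, pays the top rival bid $2430.1; payoff $499.3 − $2430.1 = −$1930.8.
Change in payoff = −$1930.8 − ($0) = −$1930.8.

−$1930.8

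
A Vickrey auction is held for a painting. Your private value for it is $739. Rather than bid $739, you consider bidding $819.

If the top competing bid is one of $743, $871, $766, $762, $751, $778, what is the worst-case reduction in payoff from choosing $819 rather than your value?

$743: truthful gives $0, deviation gives −$4 → loss $4.
$871: same outcome either way → loss $0.
$766: truthful gives $0, deviation gives −$27 → loss $27.
$762: truthful gives $0, deviation gives −$23 → loss $23.
$751: truthful gives $0, deviation gives −$12 → loss $12.
$778: truthful gives $0, deviation gives −$39 → loss $39.
Maximum loss: $39.

$39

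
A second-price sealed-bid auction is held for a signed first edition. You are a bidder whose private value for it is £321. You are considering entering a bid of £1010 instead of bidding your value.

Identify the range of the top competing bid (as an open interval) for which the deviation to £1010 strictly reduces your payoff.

(£321, £1010)

If the competing bid is below £321, both bids win at the same price — no difference.
If it is above £1010, both bids lose — no difference.
If it lies strictly between £321 and £1010, bidding your value loses (payoff 0) while bidding £1010 wins at a price above your value (payoff negative).
So the deviation strictly hurts on the open interval (£321, £1010).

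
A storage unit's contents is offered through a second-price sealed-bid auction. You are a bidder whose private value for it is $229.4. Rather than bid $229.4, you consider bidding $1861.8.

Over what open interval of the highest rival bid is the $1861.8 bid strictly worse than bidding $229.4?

($229.4, $1861.8)

If the competing bid is below $229.4, both bids win at the same price — no difference.
If it is above $1861.8, both bids lose — no difference.
If it lies strictly between $229.4 and $1861.8, bidding your value loses (payoff 0) while bidding $1861.8 wins at a price above your value (payoff negative).
So the deviation strictly hurts on the open interval ($229.4, $1861.8).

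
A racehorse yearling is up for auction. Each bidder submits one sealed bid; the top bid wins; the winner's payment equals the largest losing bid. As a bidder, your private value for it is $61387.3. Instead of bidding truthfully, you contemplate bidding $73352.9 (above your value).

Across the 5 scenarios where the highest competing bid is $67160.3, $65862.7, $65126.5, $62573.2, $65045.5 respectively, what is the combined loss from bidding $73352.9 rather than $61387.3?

The deviation costs you only when the competing bid falls strictly between $61387.3 and $73352.9; elsewhere both bids give the same outcome.
$67160.3: truthful payoff $0, deviation payoff −$5773 → loss $5773.
$65862.7: truthful payoff $0, deviation payoff −$4475.4 → loss $4475.4.
$65126.5: truthful payoff $0, deviation payoff −$3739.2 → loss $3739.2.
$62573.2: truthful payoff $0, deviation payoff −$1185.9 → loss $1185.9.
$65045.5: truthful payoff $0, deviation payoff −$3658.2 → loss $3658.2.
Total loss = $5773 + $4475.4 + $3739.2 + $1185.9 + $3658.2 = $18831.7.

$18831.7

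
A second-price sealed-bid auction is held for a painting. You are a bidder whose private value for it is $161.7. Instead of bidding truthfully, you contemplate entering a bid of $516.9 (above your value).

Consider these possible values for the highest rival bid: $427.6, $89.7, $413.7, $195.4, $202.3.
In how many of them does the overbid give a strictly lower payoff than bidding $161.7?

4

The deviation hurts exactly when the highest competing bid lies strictly between $161.7 and $516.9 — overbidding then wins at a price above your value.
$427.6: inside the interval → strictly worse (loss $265.9).
$89.7: below both → same outcome either way.
$413.7: inside the interval → strictly worse (loss $252).
$195.4: inside the interval → strictly worse (loss $33.7).
$202.3: inside the interval → strictly worse (loss $40.6).
Count: 4.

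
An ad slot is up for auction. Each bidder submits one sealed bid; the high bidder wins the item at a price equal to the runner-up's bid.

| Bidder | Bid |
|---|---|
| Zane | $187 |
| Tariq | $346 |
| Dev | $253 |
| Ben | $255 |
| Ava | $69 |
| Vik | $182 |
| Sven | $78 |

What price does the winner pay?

Highest bid: Tariq at $346, so Tariq wins.
Second-highest bid: Ben at $255 — that is the price the winner pays.

$255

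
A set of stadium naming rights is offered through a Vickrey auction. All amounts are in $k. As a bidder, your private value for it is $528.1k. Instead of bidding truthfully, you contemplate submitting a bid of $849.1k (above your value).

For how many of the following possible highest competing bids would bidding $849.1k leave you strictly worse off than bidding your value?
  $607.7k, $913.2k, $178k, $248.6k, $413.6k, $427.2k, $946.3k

1

The deviation hurts exactly when the highest competing bid lies strictly between $528.1k and $849.1k — overbidding then wins at a price above your value.
$607.7k: inside the interval → strictly worse (loss $79.6k).
$913.2k: above both → same outcome either way.
$178k: below both → same outcome either way.
$248.6k: below both → same outcome either way.
$413.6k: below both → same outcome either way.
$427.2k: below both → same outcome either way.
$946.3k: above both → same outcome either way.
Count: 1.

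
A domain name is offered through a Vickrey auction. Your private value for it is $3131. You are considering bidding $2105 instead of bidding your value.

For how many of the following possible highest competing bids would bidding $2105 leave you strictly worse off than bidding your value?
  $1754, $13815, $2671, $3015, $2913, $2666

4

The deviation hurts exactly when the highest competing bid lies strictly between $2105 and $3131 — underbidding then forfeits a profitable win.
$1754: below both → same outcome either way.
$13815: above both → same outcome either way.
$2671: inside the interval → strictly worse (loss $460).
$3015: inside the interval → strictly worse (loss $116).
$2913: inside the interval → strictly worse (loss $218).
$2666: inside the interval → strictly worse (loss $465).
Count: 4.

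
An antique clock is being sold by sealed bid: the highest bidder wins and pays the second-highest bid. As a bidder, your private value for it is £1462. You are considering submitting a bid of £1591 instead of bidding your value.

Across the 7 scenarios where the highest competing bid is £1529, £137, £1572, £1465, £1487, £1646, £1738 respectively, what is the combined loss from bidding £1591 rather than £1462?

£205

The deviation costs you only when the competing bid falls strictly between £1462 and £1591; elsewhere both bids give the same outcome.
£1529: truthful payoff £0, deviation payoff −£67 → loss £67.
£137: outcomes coincide → loss £0.
£1572: truthful payoff £0, deviation payoff −£110 → loss £110.
£1465: truthful payoff £0, deviation payoff −£3 → loss £3.
£1487: truthful payoff £0, deviation payoff −£25 → loss £25.
£1646: outcomes coincide → loss £0.
£1738: outcomes coincide → loss £0.
Total loss = £67 + £110 + £3 + £25 = £205.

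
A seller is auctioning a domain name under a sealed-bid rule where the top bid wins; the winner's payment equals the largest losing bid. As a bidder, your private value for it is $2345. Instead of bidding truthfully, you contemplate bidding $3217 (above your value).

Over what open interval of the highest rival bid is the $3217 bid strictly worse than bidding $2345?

($2345, $3217)

If the competing bid is below $2345, both bids win at the same price — no difference.
If it is above $3217, both bids lose — no difference.
If it lies strictly between $2345 and $3217, bidding your value loses (payoff 0) while bidding $3217 wins at a price above your value (payoff negative).
So the deviation strictly hurts on the open interval ($2345, $3217).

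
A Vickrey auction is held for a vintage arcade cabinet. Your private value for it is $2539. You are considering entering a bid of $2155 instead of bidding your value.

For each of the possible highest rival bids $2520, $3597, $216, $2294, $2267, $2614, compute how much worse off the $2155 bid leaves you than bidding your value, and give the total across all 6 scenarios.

The deviation costs you only when the competing bid falls strictly between $2155 and $2539; elsewhere both bids give the same outcome.
$2520: truthful payoff $19, deviation payoff $0 → loss $19.
$3597: outcomes coincide → loss $0.
$216: outcomes coincide → loss $0.
$2294: truthful payoff $245, deviation payoff $0 → loss $245.
$2267: truthful payoff $272, deviation payoff $0 → loss $272.
$2614: outcomes coincide → loss $0.
Total loss = $19 + $245 + $272 = $536.
Truthful bidding weakly dominates here: raising your bid can only win items priced above your value, and lowering it can only forfeit items priced below.

$536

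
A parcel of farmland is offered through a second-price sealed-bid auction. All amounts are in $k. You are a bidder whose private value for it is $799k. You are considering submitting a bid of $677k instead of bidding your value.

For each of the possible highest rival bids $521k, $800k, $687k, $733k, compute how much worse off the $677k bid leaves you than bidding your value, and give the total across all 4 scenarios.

The deviation costs you only when the competing bid falls strictly between $677k and $799k; elsewhere both bids give the same outcome.
$521k: outcomes coincide → loss $0k.
$800k: outcomes coincide → loss $0k.
$687k: truthful payoff $112k, deviation payoff $0k → loss $112k.
$733k: truthful payoff $66k, deviation payoff $0k → loss $66k.
Total loss = $112k + $66k = $178k.

$178k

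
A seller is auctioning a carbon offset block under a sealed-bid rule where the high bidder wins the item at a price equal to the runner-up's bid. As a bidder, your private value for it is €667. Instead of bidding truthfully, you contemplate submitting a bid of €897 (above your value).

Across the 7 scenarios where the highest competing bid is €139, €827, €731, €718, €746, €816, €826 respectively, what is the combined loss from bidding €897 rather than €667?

The deviation costs you only when the competing bid falls strictly between €667 and €897; elsewhere both bids give the same outcome.
€139: outcomes coincide → loss €0.
€827: truthful payoff €0, deviation payoff −€160 → loss €160.
€731: truthful payoff €0, deviation payoff −€64 → loss €64.
€718: truthful payoff €0, deviation payoff −€51 → loss €51.
€746: truthful payoff €0, deviation payoff −€79 → loss €79.
€816: truthful payoff €0, deviation payoff −€149 → loss €149.
€826: truthful payoff €0, deviation payoff −€159 → loss €159.
Total loss = €160 + €64 + €51 + €79 + €149 + €159 = €662.

€662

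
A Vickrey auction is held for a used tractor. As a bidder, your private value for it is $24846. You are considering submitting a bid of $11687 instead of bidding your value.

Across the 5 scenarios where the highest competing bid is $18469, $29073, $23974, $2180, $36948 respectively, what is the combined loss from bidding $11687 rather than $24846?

$7249

The deviation costs you only when the competing bid falls strictly between $11687 and $24846; elsewhere both bids give the same outcome.
$18469: truthful payoff $6377, deviation payoff $0 → loss $6377.
$29073: outcomes coincide → loss $0.
$23974: truthful payoff $872, deviation payoff $0 → loss $872.
$2180: outcomes coincide → loss $0.
$36948: outcomes coincide → loss $0.
Total loss = $6377 + $872 = $7249.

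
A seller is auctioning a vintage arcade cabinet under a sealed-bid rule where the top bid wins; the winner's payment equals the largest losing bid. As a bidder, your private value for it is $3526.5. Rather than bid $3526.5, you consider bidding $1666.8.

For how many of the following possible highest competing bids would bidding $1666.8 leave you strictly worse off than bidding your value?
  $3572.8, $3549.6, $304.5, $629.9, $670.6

0

The deviation hurts exactly when the highest competing bid lies strictly between $1666.8 and $3526.5 — underbidding then forfeits a profitable win.
$3572.8: above both → same outcome either way.
$3549.6: above both → same outcome either way.
$304.5: below both → same outcome either way.
$629.9: below both → same outcome either way.
$670.6: below both → same outcome either way.
Count: 0.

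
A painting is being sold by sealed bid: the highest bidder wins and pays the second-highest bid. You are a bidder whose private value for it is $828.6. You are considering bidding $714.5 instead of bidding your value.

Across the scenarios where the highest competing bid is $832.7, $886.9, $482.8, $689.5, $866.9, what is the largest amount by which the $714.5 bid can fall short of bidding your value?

$832.7: same outcome either way → loss $0.
$886.9: same outcome either way → loss $0.
$482.8: same outcome either way → loss $0.
$689.5: same outcome either way → loss $0.
$866.9: same outcome either way → loss $0.
Maximum loss: $0.

$0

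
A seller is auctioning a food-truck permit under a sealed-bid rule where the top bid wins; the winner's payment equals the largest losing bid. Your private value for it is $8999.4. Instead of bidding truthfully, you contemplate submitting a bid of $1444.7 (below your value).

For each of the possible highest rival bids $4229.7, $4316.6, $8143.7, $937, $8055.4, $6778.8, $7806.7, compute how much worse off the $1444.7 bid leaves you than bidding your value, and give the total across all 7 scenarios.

The deviation costs you only when the competing bid falls strictly between $1444.7 and $8999.4; elsewhere both bids give the same outcome.
$4229.7: truthful payoff $4769.7, deviation payoff $0 → loss $4769.7.
$4316.6: truthful payoff $4682.8, deviation payoff $0 → loss $4682.8.
$8143.7: truthful payoff $855.7, deviation payoff $0 → loss $855.7.
$937: outcomes coincide → loss $0.
$8055.4: truthful payoff $944, deviation payoff $0 → loss $944.
$6778.8: truthful payoff $2220.6, deviation payoff $0 → loss $2220.6.
$7806.7: truthful payoff $1192.7, deviation payoff $0 → loss $1192.7.
Total loss = $4769.7 + $4682.8 + $855.7 + $944 + $2220.6 + $1192.7 = $14665.5.

$14665.5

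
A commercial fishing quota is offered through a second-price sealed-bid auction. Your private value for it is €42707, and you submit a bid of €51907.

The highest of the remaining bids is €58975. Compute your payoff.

€0

Your bid €51907 is below the highest competing bid €58975, so you lose.
A losing bidder pays nothing and receives nothing: payoff = €0.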